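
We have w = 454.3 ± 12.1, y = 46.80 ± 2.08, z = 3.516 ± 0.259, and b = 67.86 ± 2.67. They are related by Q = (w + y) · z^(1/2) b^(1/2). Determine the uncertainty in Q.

Let u = w + y = 501.1. δu = √(δw² + δy²) = √(146 + 4.33) = 12.3, so δu/u = 0.0245.
Q is then a monomial in u, z, b:
δQ/Q = √((δu/u)² + (½·δz/z)² + (½·δb/b)²) = √(0.000600 + 0.00136 + 0.000387) = 0.0484
Q = 7740, so δQ = 0.0484 × 7740 = 375.

375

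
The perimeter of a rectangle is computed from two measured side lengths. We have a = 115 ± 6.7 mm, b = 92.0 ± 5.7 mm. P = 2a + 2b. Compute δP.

17.6 mm

Absolute uncertainties add in quadrature for a linear combination:
  (2·δa)² = 180;  (2·δb)² = 130
δP = √(310) = 17.6 mm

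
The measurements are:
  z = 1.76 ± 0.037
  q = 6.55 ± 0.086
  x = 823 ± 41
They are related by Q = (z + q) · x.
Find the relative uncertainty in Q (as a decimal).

Let u = z + q = 8.31. δu = √(δz² + δq²) = √(0.00137 + 0.00740) = 0.0936, so δu/u = 0.0113.
Q is then a monomial in u, x:
δQ/Q = √((δu/u)² + (1·δx/x)²) = √(0.000127 + 0.00248) = 0.0511

0.0511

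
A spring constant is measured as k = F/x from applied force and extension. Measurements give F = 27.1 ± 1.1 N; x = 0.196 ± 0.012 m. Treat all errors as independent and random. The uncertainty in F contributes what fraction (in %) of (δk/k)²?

(δk/k)² = (1·δF/F)² + (-1·δx/x)²
  F term: (1×0.0406)² = 0.00165
  x term: (-1×0.0612)² = 0.00375
Total = 0.00540. Share from F = 0.00165/0.00540 = 0.305.

30.5%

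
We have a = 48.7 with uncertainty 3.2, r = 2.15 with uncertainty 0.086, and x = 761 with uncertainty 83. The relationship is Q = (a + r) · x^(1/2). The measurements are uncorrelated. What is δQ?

Let u = a + r = 50.9. δu = √(δa² + δr²) = √(10.2 + 0.00740) = 3.20, so δu/u = 0.0630.
Q is then a monomial in u, x:
δQ/Q = √((δu/u)² + (½·δx/x)²) = √(0.00396 + 0.00297) = 0.0833
Q = 1400, so δQ = 0.0833 × 1400 = 117.

117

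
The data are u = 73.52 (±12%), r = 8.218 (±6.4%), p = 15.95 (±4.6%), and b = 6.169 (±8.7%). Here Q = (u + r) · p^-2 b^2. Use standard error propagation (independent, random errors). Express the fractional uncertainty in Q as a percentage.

22.5%

Let w = u + r = 81.74. δw = √(δu² + δr²) = √(77.8 + 0.277) = 8.84, so δw/w = 0.108.
Q is then a monomial in w, p, b:
δQ/Q = √((δw/w)² + (-2·δp/p)² + (2·δb/b)²) = √(0.0117 + 0.00846 + 0.0303) = 0.225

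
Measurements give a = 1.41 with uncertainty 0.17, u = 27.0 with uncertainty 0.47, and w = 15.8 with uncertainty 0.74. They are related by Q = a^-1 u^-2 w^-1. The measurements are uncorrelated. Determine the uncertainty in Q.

8.25e-06

Q is a product of powers, so relative uncertainties combine in quadrature:
  (-1·δa/a)² = (-1×0.121)² = 0.0145;  (-2·δu/u)² = (-2×0.0174)² = 0.00121;  (-1·δw/w)² = (-1×0.0468)² = 0.00219
δQ/Q = √(0.0179) = 0.134
Q = 6.16e-05, so δQ = 0.134 × 6.16e-05 = 8.25e-06.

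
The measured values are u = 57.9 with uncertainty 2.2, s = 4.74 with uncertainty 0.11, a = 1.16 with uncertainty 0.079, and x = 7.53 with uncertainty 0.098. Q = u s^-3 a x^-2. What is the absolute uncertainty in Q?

0.00120

For a monomial Q ∝ u, s^-3, a, x^-2, fractional errors add in quadrature:
  (1·δu/u)² = (1×0.0380)² = 0.00144;  (-3·δs/s)² = (-3×0.0232)² = 0.00485;  (1·δa/a)² = (1×0.0681)² = 0.00464;  (-2·δx/x)² = (-2×0.0130)² = 0.000678
δQ/Q = √(0.0116) = 0.108
Q = 0.0111, so δQ = 0.108 × 0.0111 = 0.00120.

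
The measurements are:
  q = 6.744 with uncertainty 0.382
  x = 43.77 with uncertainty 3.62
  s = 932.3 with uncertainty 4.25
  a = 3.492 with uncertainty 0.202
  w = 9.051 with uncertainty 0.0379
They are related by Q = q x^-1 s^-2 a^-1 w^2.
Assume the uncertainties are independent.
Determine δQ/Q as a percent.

11.6%

Each factor contributes (exponent × relative error)² to (δQ/Q)²:
  (1·δq/q)² = (1×0.0566)² = 0.00321;  (-1·δx/x)² = (-1×0.0827)² = 0.00684;  (-2·δs/s)² = (-2×0.00456)² = 8.31e-05;  (-1·δa/a)² = (-1×0.0578)² = 0.00335;  (2·δw/w)² = (2×0.00419)² = 7.01e-05
δQ/Q = √(0.0135) = 0.116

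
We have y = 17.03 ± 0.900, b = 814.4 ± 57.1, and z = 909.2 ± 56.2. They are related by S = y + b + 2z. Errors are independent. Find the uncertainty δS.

For a sum/difference, combine absolute errors in quadrature:
  (δy)² = 0.810;  (δb)² = 3260;  (2·δz)² = 12600
δS = √(15900) = 126

126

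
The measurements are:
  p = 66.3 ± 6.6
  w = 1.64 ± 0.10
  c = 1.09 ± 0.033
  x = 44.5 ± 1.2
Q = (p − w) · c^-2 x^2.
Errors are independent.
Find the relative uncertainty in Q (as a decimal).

Let u = p − w = 64.7. δu = √(δp² + δw²) = √(43.6 + 0.0100) = 6.60, so δu/u = 0.102.
Q is then a monomial in u, c, x:
δQ/Q = √((δu/u)² + (-2·δc/c)² + (2·δx/x)²) = √(0.0104 + 0.00367 + 0.00291) = 0.130

0.130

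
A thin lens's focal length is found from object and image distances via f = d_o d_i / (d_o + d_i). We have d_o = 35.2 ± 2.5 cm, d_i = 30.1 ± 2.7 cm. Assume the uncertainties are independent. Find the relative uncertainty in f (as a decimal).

0.0584

∂f/∂d_o = (d_i/(d_o+d_i))² = 0.212;  ∂f/∂d_i = (d_o/(d_o+d_i))² = 0.291
δf = √((∂f/∂d_o · δd_o)² + (∂f/∂d_i · δd_i)²) = √(0.282 + 0.616) = 0.947 cm
f = 16.2 cm, so δf/f = 0.947/16.2 = 0.0584.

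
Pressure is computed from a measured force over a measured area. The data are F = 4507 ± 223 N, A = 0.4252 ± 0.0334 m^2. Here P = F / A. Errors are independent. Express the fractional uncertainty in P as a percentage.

9.28%

Each factor contributes (exponent × relative error)² to (δP/P)²:
  (1·δF/F)² = (1×0.0495)² = 0.00245;  (-1·δA/A)² = (-1×0.0786)² = 0.00617
δP/P = √(0.00862) = 0.0928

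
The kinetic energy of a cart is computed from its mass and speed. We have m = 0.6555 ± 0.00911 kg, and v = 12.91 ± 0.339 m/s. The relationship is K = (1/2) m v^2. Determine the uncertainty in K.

2.97 J

For a monomial K ∝ m, v^2, fractional errors add in quadrature:
  (1·δm/m)² = (1×0.0139)² = 0.000193;  (2·δv/v)² = (2×0.0263)² = 0.00276
δK/K = √(0.00295) = 0.0543
K = 54.63 J, so δK = 0.0543 × 54.63 = 2.97 J.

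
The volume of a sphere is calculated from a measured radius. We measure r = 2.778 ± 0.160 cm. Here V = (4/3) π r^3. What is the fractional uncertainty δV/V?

0.173

V ∝ r^3, so δV/V = |3| · δr/r = 3 × 0.0576 = 0.173.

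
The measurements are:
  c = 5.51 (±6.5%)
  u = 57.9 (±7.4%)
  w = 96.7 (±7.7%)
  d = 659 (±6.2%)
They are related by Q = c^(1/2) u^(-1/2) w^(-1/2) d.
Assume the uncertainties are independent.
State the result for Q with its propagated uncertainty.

20.7 ± 1.82

Each factor contributes (exponent × relative error)² to (δQ/Q)²:
  (½·δc/c)² = (0.5×0.0650)² = 0.00106;  (−½·δu/u)² = (-0.5×0.0740)² = 0.00137;  (−½·δw/w)² = (-0.5×0.0770)² = 0.00148;  (1·δd/d)² = (1×0.0620)² = 0.00384
δQ/Q = √(0.00775) = 0.0880
Q = 20.7, so δQ = 0.0880 × 20.7 = 1.82.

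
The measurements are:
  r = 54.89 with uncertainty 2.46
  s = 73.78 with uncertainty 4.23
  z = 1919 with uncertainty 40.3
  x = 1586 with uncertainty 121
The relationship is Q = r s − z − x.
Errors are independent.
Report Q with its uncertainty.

Let p = r·s = 4050. δp/p = √((1·δr/r)² + (1·δs/s)²) = √(0.00201 + 0.00329) = 0.0728, so δp = 295.
Q = p − z − x: δQ = √(δp² + δz² + δx²) = √(86900 + 1620 + 14600) = 321
Q = 544.8.

544.8 ± 321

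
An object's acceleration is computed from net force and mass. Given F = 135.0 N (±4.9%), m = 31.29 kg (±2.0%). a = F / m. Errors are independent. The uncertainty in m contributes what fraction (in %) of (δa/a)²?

(δa/a)² = (1·δF/F)² + (-1·δm/m)²
  F term: (1×0.0490)² = 0.00240
  m term: (-1×0.0200)² = 0.000400
Total = 0.00280. Share from m = 0.000400/0.00280 = 0.143.

14.3%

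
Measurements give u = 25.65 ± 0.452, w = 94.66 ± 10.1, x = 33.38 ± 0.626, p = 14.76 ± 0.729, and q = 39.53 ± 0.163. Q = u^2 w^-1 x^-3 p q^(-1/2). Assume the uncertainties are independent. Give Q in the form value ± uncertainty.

Since Q is a product/quotient, work with relative uncertainties:
  (2·δu/u)² = (2×0.0176)² = 0.00124;  (-1·δw/w)² = (-1×0.107)² = 0.0114;  (-3·δx/x)² = (-3×0.0188)² = 0.00317;  (1·δp/p)² = (1×0.0494)² = 0.00244;  (−½·δq/q)² = (-0.5×0.00412)² = 4.25e-06
δQ/Q = √(0.0182) = 0.135
Q = 0.0004387, so δQ = 0.135 × 0.0004387 = 5.92e-05.

(4.387 ± 0.592) × 10^-4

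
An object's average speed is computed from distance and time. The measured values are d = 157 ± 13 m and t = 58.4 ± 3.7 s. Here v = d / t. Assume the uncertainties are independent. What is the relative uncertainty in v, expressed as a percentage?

Products/powers → add relative errors in quadrature, weighted by exponent:
  (1·δd/d)² = (1×0.0828)² = 0.00686;  (-1·δt/t)² = (-1×0.0634)² = 0.00401
δv/v = √(0.0109) = 0.104

10.4%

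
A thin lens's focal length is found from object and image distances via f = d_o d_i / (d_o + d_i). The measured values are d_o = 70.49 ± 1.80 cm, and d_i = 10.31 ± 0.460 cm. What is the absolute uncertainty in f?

0.351 cm

∂f/∂d_o = (d_i/(d_o+d_i))² = 0.0163;  ∂f/∂d_i = (d_o/(d_o+d_i))² = 0.761
δf = √((∂f/∂d_o · δd_o)² + (∂f/∂d_i · δd_i)²) = √(0.000859 + 0.123) = 0.351 cm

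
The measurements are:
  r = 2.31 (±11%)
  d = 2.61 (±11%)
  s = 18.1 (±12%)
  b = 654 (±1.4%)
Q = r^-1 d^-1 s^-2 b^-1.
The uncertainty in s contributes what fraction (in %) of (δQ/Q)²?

70.2%

(δQ/Q)² = (-1·δr/r)² + (-1·δd/d)² + (-2·δs/s)² + (-1·δb/b)²
  r term: (-1×0.110)² = 0.0121
  d term: (-1×0.110)² = 0.0121
  s term: (-2×0.120)² = 0.0576
  b term: (-1×0.0140)² = 0.000196
Total = 0.0820. Share from s = 0.0576/0.0820 = 0.702.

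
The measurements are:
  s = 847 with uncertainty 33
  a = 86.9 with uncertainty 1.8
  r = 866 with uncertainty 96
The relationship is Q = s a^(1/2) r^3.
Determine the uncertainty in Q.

1.72e+12

Q is a product of powers, so relative uncertainties combine in quadrature:
  (1·δs/s)² = (1×0.0390)² = 0.00152;  (½·δa/a)² = (0.5×0.0207)² = 0.000107;  (3·δr/r)² = (3×0.111)² = 0.111
δQ/Q = √(0.112) = 0.335
Q = 5.13e+12, so δQ = 0.335 × 5.13e+12 = 1.72e+12.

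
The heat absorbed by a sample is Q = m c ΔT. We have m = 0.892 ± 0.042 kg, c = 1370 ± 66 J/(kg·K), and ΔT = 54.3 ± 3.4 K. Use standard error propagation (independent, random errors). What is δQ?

6100 J

Each factor contributes (exponent × relative error)² to (δQ/Q)²:
  (1·δm/m)² = (1×0.0471)² = 0.00222;  (1·δc/c)² = (1×0.0482)² = 0.00232;  (1·δΔT/ΔT)² = (1×0.0626)² = 0.00392
δQ/Q = √(0.00846) = 0.0920
Q = 66400 J, so δQ = 0.0920 × 66400 = 6100 J.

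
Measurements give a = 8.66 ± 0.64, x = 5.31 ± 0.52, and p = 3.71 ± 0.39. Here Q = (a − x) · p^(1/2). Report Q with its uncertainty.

Let u = a − x = 3.35. δu = √(δa² + δx²) = √(0.410 + 0.270) = 0.825, so δu/u = 0.246.
Q is then a monomial in u, p:
δQ/Q = √((δu/u)² + (½·δp/p)²) = √(0.0606 + 0.00276) = 0.252
Q = 6.45, so δQ = 0.252 × 6.45 = 1.62.

6.45 ± 1.62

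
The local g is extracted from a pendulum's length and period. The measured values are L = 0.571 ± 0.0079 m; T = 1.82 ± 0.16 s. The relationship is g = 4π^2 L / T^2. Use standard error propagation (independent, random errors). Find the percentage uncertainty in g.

17.6%

For a monomial g ∝ L, T^-2, fractional errors add in quadrature:
  (1·δL/L)² = (1×0.0138)² = 0.000191;  (-2·δT/T)² = (-2×0.0879)² = 0.0309
δg/g = √(0.0311) = 0.176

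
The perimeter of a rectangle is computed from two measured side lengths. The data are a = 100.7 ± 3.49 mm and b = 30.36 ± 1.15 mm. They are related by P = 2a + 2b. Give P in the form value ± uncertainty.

262.1 ± 7.35 mm

Absolute uncertainties add in quadrature for a linear combination:
  (2·δa)² = 48.7;  (2·δb)² = 5.29
δP = √(54.0) = 7.35 mm
P = 262.1 mm.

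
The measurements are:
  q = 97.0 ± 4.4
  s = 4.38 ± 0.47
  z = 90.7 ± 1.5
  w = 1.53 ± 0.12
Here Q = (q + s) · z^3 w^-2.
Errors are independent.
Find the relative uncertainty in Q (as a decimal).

0.170

Let u = q + s = 101. δu = √(δq² + δs²) = √(19.4 + 0.221) = 4.43, so δu/u = 0.0436.
Q is then a monomial in u, z, w:
δQ/Q = √((δu/u)² + (3·δz/z)² + (-2·δw/w)²) = √(0.00191 + 0.00246 + 0.0246) = 0.170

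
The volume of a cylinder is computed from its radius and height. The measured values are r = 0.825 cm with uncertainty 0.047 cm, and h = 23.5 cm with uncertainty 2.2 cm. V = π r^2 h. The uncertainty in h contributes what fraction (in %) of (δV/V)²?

(δV/V)² = (2·δr/r)² + (1·δh/h)²
  r term: (2×0.0570)² = 0.0130
  h term: (1×0.0936)² = 0.00876
Total = 0.0217. Share from h = 0.00876/0.0217 = 0.403.

40.3%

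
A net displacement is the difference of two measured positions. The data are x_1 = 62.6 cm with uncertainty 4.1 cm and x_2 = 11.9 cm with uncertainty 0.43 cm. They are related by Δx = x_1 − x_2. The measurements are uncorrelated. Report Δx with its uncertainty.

50.7 ± 4.12 cm

For a sum/difference, combine absolute errors in quadrature:
  (δx_1)² = 16.8;  (δx_2)² = 0.185
δΔx = √(17.0) = 4.12 cm
Δx = 50.7 cm.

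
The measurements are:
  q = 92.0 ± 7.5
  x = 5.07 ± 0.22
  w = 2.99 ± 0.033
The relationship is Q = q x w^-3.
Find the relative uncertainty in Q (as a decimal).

Relative error in a monomial: (δQ/Q)² = Σ (nᵢ · δxᵢ/xᵢ)².
  (1·δq/q)² = (1×0.0815)² = 0.00665;  (1·δx/x)² = (1×0.0434)² = 0.00188;  (-3·δw/w)² = (-3×0.0110)² = 0.00110
δQ/Q = √(0.00962) = 0.0981

0.0981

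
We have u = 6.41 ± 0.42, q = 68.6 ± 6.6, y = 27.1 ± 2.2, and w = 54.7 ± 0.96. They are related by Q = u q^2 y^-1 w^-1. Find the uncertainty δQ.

4.47

Products/powers → add relative errors in quadrature, weighted by exponent:
  (1·δu/u)² = (1×0.0655)² = 0.00429;  (2·δq/q)² = (2×0.0962)² = 0.0370;  (-1·δy/y)² = (-1×0.0812)² = 0.00659;  (-1·δw/w)² = (-1×0.0176)² = 0.000308
δQ/Q = √(0.0482) = 0.220
Q = 20.3, so δQ = 0.220 × 20.3 = 4.47.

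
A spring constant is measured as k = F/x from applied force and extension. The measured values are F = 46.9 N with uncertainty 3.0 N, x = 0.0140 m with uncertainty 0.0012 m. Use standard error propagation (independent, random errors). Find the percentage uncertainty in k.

Products/powers → add relative errors in quadrature, weighted by exponent:
  (1·δF/F)² = (1×0.0640)² = 0.00409;  (-1·δx/x)² = (-1×0.0857)² = 0.00735
δk/k = √(0.0114) = 0.107

10.7%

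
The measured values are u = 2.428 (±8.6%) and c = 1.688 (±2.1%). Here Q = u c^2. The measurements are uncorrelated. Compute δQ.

Since Q is a product/quotient, work with relative uncertainties:
  (1·δu/u)² = (1×0.0860)² = 0.00740;  (2·δc/c)² = (2×0.0210)² = 0.00176
δQ/Q = √(0.00916) = 0.0957
Q = 6.918, so δQ = 0.0957 × 6.918 = 0.662.

0.662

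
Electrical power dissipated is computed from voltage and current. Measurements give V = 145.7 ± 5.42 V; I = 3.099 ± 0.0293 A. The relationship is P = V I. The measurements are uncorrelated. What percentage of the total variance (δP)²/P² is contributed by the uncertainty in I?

(δP/P)² = (1·δV/V)² + (1·δI/I)²
  V term: (1×0.0372)² = 0.00138
  I term: (1×0.00945)² = 8.94e-05
Total = 0.00147. Share from I = 8.94e-05/0.00147 = 0.0607.

6.07%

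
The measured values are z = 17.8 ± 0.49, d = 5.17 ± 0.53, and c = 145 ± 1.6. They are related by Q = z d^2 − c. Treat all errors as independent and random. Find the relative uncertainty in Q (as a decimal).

Let p = z·d^2 = 476. δp/p = √((1·δz/z)² + (2·δd/d)²) = √(0.000758 + 0.0420) = 0.207, so δp = 98.4.
Q = p − c: δQ = √(δp² + δc²) = √(9690 + 2.56) = 98.4
Q = 331, so δQ/Q = 98.4/331 = 0.298.

0.298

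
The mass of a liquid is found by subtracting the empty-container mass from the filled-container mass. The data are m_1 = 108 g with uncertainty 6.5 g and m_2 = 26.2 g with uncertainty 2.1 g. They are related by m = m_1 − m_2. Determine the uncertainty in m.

6.83 g

m is a linear combination, so absolute uncertainties add in quadrature:
  (δm_1)² = 42.2;  (δm_2)² = 4.41
δm = √(46.7) = 6.83 g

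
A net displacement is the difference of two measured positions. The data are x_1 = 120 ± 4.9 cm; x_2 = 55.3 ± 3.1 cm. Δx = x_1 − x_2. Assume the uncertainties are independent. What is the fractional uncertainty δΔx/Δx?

Δx is a linear combination, so absolute uncertainties add in quadrature:
  (δx_1)² = 24.0;  (δx_2)² = 9.61
δΔx = √(33.6) = 5.80 cm
Δx = 64.7 cm, so δΔx/Δx = 5.80/64.7 = 0.0896.

0.0896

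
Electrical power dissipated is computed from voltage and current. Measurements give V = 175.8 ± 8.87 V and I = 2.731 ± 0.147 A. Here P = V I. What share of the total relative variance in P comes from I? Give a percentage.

53.2%

(δP/P)² = (1·δV/V)² + (1·δI/I)²
  V term: (1×0.0505)² = 0.00255
  I term: (1×0.0538)² = 0.00290
Total = 0.00544. Share from I = 0.00290/0.00544 = 0.532.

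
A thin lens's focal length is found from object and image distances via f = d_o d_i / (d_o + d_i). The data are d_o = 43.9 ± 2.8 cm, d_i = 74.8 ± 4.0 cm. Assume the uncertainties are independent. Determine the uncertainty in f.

∂f/∂d_o = (d_i/(d_o+d_i))² = 0.397;  ∂f/∂d_i = (d_o/(d_o+d_i))² = 0.137
δf = √((∂f/∂d_o · δd_o)² + (∂f/∂d_i · δd_i)²) = √(1.24 + 0.299) = 1.24 cm

1.24 cm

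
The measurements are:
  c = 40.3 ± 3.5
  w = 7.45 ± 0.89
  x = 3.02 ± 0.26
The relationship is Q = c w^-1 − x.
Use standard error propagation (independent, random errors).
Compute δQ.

Let p = c·w^-1 = 5.41. δp/p = √((1·δc/c)² + (-1·δw/w)²) = √(0.00754 + 0.0143) = 0.148, so δp = 0.799.
Q = p − x: δQ = √(δp² + δx²) = √(0.638 + 0.0676) = 0.840

0.840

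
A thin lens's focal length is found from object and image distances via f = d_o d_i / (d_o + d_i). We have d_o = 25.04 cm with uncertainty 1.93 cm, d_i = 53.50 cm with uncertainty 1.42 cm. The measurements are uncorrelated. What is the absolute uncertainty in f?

∂f/∂d_o = (d_i/(d_o+d_i))² = 0.464;  ∂f/∂d_i = (d_o/(d_o+d_i))² = 0.102
δf = √((∂f/∂d_o · δd_o)² + (∂f/∂d_i · δd_i)²) = √(0.802 + 0.0208) = 0.907 cm

0.907 cm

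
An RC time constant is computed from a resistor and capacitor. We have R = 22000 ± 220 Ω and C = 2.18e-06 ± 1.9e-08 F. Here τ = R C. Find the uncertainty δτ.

For a monomial τ ∝ R, C, fractional errors add in quadrature:
  (1·δR/R)² = (1×0.0100)² = 0.000100;  (1·δC/C)² = (1×0.00872)² = 7.6e-05
δτ/τ = √(0.000176) = 0.0133
τ = 0.0480 s, so δτ = 0.0133 × 0.0480 = 0.000636 s.

0.000636 s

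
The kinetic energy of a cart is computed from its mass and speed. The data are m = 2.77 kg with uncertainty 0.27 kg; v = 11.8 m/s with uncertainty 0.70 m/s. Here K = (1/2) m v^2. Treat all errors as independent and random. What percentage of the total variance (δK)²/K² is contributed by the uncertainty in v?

(δK/K)² = (1·δm/m)² + (2·δv/v)²
  m term: (1×0.0975)² = 0.00950
  v term: (2×0.0593)² = 0.0141
Total = 0.0236. Share from v = 0.0141/0.0236 = 0.597.

59.7%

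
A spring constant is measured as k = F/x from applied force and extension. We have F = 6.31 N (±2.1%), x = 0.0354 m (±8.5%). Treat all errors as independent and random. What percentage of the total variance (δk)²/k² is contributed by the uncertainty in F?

(δk/k)² = (1·δF/F)² + (-1·δx/x)²
  F term: (1×0.0210)² = 0.000441
  x term: (-1×0.0850)² = 0.00723
Total = 0.00767. Share from F = 0.000441/0.00767 = 0.0575.

5.75%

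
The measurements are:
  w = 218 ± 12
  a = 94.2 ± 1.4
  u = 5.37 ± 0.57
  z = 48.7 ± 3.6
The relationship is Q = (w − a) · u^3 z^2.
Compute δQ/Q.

0.364

Let h = w − a = 124. δh = √(δw² + δa²) = √(144 + 1.96) = 12.1, so δh/h = 0.0976.
Q is then a monomial in h, u, z:
δQ/Q = √((δh/h)² + (3·δu/u)² + (2·δz/z)²) = √(0.00952 + 0.101 + 0.0219) = 0.364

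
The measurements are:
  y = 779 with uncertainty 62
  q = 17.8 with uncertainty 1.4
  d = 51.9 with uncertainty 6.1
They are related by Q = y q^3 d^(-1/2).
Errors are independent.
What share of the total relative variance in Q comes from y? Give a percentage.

(δQ/Q)² = (1·δy/y)² + (3·δq/q)² + (−½·δd/d)²
  y term: (1×0.0796)² = 0.00633
  q term: (3×0.0787)² = 0.0557
  d term: (-0.5×0.118)² = 0.00345
Total = 0.0655. Share from y = 0.00633/0.0655 = 0.0968.

9.68%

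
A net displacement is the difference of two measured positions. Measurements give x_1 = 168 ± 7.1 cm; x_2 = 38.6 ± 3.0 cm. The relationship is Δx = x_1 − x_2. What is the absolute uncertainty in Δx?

7.71 cm

Each term contributes (cᵢ δxᵢ)² to (δΔx)²:
  (δx_1)² = 50.4;  (δx_2)² = 9.00
δΔx = √(59.4) = 7.71 cm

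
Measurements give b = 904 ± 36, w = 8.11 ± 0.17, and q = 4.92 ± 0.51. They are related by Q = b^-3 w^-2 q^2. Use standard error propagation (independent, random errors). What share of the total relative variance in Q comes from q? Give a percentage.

(δQ/Q)² = (-3·δb/b)² + (-2·δw/w)² + (2·δq/q)²
  b term: (-3×0.0398)² = 0.0143
  w term: (-2×0.0210)² = 0.00176
  q term: (2×0.104)² = 0.0430
Total = 0.0590. Share from q = 0.0430/0.0590 = 0.728.

72.8%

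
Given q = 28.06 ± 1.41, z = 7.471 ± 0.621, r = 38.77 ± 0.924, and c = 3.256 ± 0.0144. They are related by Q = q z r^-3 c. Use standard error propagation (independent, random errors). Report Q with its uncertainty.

Each factor contributes (exponent × relative error)² to (δQ/Q)²:
  (1·δq/q)² = (1×0.0502)² = 0.00253;  (1·δz/z)² = (1×0.0831)² = 0.00691;  (-3·δr/r)² = (-3×0.0238)² = 0.00511;  (1·δc/c)² = (1×0.00442)² = 1.96e-05
δQ/Q = √(0.0146) = 0.121
Q = 0.01171, so δQ = 0.121 × 0.01171 = 0.00141.

0.01171 ± 0.00141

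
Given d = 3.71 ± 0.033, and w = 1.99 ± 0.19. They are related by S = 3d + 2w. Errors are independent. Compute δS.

Absolute uncertainties add in quadrature for a linear combination:
  (3·δd)² = 0.00980;  (2·δw)² = 0.144
δS = √(0.154) = 0.393

0.393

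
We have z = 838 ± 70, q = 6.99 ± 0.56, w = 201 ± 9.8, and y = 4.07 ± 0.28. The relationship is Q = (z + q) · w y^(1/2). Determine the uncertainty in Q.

Let u = z + q = 845. δu = √(δz² + δq²) = √(4900 + 0.314) = 70.0, so δu/u = 0.0828.
Q is then a monomial in u, w, y:
δQ/Q = √((δu/u)² + (1·δw/w)² + (½·δy/y)²) = √(0.00686 + 0.00238 + 0.00118) = 0.102
Q = 3.43e+05, so δQ = 0.102 × 3.43e+05 = 35000.

35000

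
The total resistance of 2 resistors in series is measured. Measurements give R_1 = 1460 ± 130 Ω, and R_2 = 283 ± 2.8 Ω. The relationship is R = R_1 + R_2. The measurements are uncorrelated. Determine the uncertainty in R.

130 Ω

Absolute uncertainties add in quadrature for a linear combination:
  (δR_1)² = 16900;  (δR_2)² = 7.84
δR = √(16900) = 130 Ω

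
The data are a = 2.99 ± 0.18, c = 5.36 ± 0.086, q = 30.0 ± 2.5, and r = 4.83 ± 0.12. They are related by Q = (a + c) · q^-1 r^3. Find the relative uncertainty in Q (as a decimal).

0.114

Let u = a + c = 8.35. δu = √(δa² + δc²) = √(0.0324 + 0.00740) = 0.199, so δu/u = 0.0239.
Q is then a monomial in u, q, r:
δQ/Q = √((δu/u)² + (-1·δq/q)² + (3·δr/r)²) = √(0.000571 + 0.00694 + 0.00556) = 0.114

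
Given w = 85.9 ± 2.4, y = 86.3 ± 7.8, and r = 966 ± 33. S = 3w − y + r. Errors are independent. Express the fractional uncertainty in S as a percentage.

S is a linear combination, so absolute uncertainties add in quadrature:
  (3·δw)² = 51.8;  (δy)² = 60.8;  (δr)² = 1090
δS = √(1200) = 34.7
S = 1140, so δS/S = 34.7/1140 = 0.0305.

3.05%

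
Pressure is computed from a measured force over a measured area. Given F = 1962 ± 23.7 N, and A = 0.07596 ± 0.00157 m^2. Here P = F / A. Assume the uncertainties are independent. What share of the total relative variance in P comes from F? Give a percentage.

(δP/P)² = (1·δF/F)² + (-1·δA/A)²
  F term: (1×0.0121)² = 0.000146
  A term: (-1×0.0207)² = 0.000427
Total = 0.000573. Share from F = 0.000146/0.000573 = 0.255.

25.5%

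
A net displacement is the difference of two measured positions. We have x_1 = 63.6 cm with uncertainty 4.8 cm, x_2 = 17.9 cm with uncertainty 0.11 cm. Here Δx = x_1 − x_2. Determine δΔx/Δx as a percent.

10.5%

For a sum/difference, combine absolute errors in quadrature:
  (δx_1)² = 23.0;  (δx_2)² = 0.0121
δΔx = √(23.1) = 4.80 cm
Δx = 45.7 cm, so δΔx/Δx = 4.80/45.7 = 0.105.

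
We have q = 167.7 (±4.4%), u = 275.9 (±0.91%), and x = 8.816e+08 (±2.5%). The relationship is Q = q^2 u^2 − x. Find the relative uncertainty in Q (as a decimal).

Let p = q^2·u^2 = 2.141e+09. δp/p = √((2·δq/q)² + (2·δu/u)²) = √(0.00774 + 0.000331) = 0.0899, so δp = 1.92e+08.
Q = p − x: δQ = √(δp² + δx²) = √(3.7e+16 + 4.86e+14) = 1.94e+08
Q = 1.259e+09, so δQ/Q = 1.94e+08/1.259e+09 = 0.154.

0.154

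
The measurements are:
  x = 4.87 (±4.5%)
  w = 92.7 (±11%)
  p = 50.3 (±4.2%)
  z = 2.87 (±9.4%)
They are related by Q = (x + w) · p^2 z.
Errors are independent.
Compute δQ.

Let u = x + w = 97.6. δu = √(δx² + δw²) = √(0.0480 + 104) = 10.2, so δu/u = 0.105.
Q is then a monomial in u, p, z:
δQ/Q = √((δu/u)² + (2·δp/p)² + (1·δz/z)²) = √(0.0109 + 0.00706 + 0.00884) = 0.164
Q = 7.08e+05, so δQ = 0.164 × 7.08e+05 = 1.16e+05.

1.16e+05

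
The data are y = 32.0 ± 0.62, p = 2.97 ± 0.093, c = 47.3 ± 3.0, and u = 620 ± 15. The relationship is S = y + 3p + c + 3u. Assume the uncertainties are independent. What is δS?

45.1

Each term contributes (cᵢ δxᵢ)² to (δS)²:
  (δy)² = 0.384;  (3·δp)² = 0.0778;  (δc)² = 9.00;  (3·δu)² = 2020
δS = √(2030) = 45.1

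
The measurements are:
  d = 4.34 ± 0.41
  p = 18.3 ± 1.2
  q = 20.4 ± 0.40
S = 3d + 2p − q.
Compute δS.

2.73

S is a linear combination, so absolute uncertainties add in quadrature:
  (3·δd)² = 1.51;  (2·δp)² = 5.76;  (δq)² = 0.160
δS = √(7.43) = 2.73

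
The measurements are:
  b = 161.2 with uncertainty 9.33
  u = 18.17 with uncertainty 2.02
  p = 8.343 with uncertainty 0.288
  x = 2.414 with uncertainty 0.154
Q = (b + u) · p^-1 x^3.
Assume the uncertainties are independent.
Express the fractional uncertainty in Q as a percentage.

20.2%

Let w = b + u = 179.4. δw = √(δb² + δu²) = √(87.0 + 4.08) = 9.55, so δw/w = 0.0532.
Q is then a monomial in w, p, x:
δQ/Q = √((δw/w)² + (-1·δp/p)² + (3·δx/x)²) = √(0.00283 + 0.00119 + 0.0366) = 0.202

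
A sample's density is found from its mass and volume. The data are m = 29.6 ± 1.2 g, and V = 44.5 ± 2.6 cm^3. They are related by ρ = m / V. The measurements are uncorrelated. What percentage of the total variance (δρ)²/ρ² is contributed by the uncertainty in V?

(δρ/ρ)² = (1·δm/m)² + (-1·δV/V)²
  m term: (1×0.0405)² = 0.00164
  V term: (-1×0.0584)² = 0.00341
Total = 0.00506. Share from V = 0.00341/0.00506 = 0.675.

67.5%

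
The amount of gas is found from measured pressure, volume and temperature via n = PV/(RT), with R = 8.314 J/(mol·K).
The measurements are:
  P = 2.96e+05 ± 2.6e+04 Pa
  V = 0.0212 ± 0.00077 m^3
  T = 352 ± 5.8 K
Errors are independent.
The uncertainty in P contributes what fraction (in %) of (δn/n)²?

82.9%

(δn/n)² = (1·δP/P)² + (1·δV/V)² + (-1·δT/T)²
  P term: (1×0.0878)² = 0.00772
  V term: (1×0.0363)² = 0.00132
  T term: (-1×0.0165)² = 0.000272
Total = 0.00931. Share from P = 0.00772/0.00931 = 0.829.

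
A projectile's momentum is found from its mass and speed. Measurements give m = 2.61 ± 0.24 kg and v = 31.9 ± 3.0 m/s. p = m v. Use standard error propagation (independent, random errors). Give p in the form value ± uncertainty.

83.3 ± 11.0 kg·m/s

Relative error in a monomial: (δp/p)² = Σ (nᵢ · δxᵢ/xᵢ)².
  (1·δm/m)² = (1×0.0920)² = 0.00846;  (1·δv/v)² = (1×0.0940)² = 0.00884
δp/p = √(0.0173) = 0.132
p = 83.3 kg·m/s, so δp = 0.132 × 83.3 = 11.0 kg·m/s.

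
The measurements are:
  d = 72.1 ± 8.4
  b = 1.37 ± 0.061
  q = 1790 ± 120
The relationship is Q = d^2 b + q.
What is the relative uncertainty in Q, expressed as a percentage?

19.0%

Let p = d^2·b = 7120. δp/p = √((2·δd/d)² + (1·δb/b)²) = √(0.0543 + 0.00198) = 0.237, so δp = 1690.
Q = p + q: δQ = √(δp² + δq²) = √(2.85e+06 + 14400) = 1690
Q = 8910, so δQ/Q = 1690/8910 = 0.190.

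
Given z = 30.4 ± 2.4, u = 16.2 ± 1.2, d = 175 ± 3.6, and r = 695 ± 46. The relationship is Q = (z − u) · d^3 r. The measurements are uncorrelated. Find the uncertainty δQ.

1.11e+10

Let w = z − u = 14.2. δw = √(δz² + δu²) = √(5.76 + 1.44) = 2.68, so δw/w = 0.189.
Q is then a monomial in w, d, r:
δQ/Q = √((δw/w)² + (3·δd/d)² + (1·δr/r)²) = √(0.0357 + 0.00381 + 0.00438) = 0.210
Q = 5.29e+10, so δQ = 0.210 × 5.29e+10 = 1.11e+10.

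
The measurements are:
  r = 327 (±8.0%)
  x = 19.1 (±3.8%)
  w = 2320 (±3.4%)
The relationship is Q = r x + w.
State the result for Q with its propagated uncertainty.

8570 ± 559

Let p = r·x = 6250. δp/p = √((1·δr/r)² + (1·δx/x)²) = √(0.00640 + 0.00144) = 0.0886, so δp = 553.
Q = p + w: δQ = √(δp² + δw²) = √(3.06e+05 + 6220) = 559
Q = 8570.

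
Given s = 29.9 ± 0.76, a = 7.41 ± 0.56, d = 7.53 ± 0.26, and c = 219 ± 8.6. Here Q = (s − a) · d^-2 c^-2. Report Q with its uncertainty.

Let u = s − a = 22.5. δu = √(δs² + δa²) = √(0.578 + 0.314) = 0.944, so δu/u = 0.0420.
Q is then a monomial in u, d, c:
δQ/Q = √((δu/u)² + (-2·δd/d)² + (-2·δc/c)²) = √(0.00176 + 0.00477 + 0.00617) = 0.113
Q = 8.27e-06, so δQ = 0.113 × 8.27e-06 = 9.32e-07.

(8.27 ± 0.932) × 10^-6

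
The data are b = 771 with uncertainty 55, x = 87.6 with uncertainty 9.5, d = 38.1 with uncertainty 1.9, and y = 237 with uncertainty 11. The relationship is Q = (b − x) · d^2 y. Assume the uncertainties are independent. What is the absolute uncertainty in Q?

3.22e+07

Let u = b − x = 683. δu = √(δb² + δx²) = √(3020 + 90.2) = 55.8, so δu/u = 0.0817.
Q is then a monomial in u, d, y:
δQ/Q = √((δu/u)² + (2·δd/d)² + (1·δy/y)²) = √(0.00667 + 0.00995 + 0.00215) = 0.137
Q = 2.35e+08, so δQ = 0.137 × 2.35e+08 = 3.22e+07.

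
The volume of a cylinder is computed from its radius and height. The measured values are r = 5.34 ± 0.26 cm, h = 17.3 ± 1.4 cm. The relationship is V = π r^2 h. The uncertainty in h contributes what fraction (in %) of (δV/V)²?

40.9%

(δV/V)² = (2·δr/r)² + (1·δh/h)²
  r term: (2×0.0487)² = 0.00948
  h term: (1×0.0809)² = 0.00655
Total = 0.0160. Share from h = 0.00655/0.0160 = 0.409.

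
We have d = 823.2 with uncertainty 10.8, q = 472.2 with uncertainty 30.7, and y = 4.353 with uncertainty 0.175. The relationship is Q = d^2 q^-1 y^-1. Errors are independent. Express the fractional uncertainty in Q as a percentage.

For a monomial Q ∝ d^2, q^-1, y^-1, fractional errors add in quadrature:
  (2·δd/d)² = (2×0.0131)² = 0.000688;  (-1·δq/q)² = (-1×0.0650)² = 0.00423;  (-1·δy/y)² = (-1×0.0402)² = 0.00162
δQ/Q = √(0.00653) = 0.0808

8.08%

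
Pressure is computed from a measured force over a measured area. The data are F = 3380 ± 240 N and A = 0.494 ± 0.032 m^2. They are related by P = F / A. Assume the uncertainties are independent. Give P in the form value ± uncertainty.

6840 ± 658 Pa

Since P is a product/quotient, work with relative uncertainties:
  (1·δF/F)² = (1×0.0710)² = 0.00504;  (-1·δA/A)² = (-1×0.0648)² = 0.00420
δP/P = √(0.00924) = 0.0961
P = 6840 Pa, so δP = 0.0961 × 6840 = 658 Pa.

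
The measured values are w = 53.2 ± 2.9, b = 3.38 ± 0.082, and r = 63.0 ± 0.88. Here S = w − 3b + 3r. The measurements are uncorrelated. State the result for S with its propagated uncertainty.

Sums and differences: (δS)² = Σ (cᵢ δxᵢ)².
  (δw)² = 8.41;  (3·δb)² = 0.0605;  (3·δr)² = 6.97
δS = √(15.4) = 3.93
S = 232.

232 ± 3.93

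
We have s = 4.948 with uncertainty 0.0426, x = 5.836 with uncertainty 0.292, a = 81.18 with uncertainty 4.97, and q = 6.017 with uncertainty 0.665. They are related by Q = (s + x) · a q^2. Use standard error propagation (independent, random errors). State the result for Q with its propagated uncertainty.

Let u = s + x = 10.78. δu = √(δs² + δx²) = √(0.00181 + 0.0853) = 0.295, so δu/u = 0.0274.
Q is then a monomial in u, a, q:
δQ/Q = √((δu/u)² + (1·δa/a)² + (2·δq/q)²) = √(0.000749 + 0.00375 + 0.0489) = 0.231
Q = 31690, so δQ = 0.231 × 31690 = 7320.

31690 ± 7320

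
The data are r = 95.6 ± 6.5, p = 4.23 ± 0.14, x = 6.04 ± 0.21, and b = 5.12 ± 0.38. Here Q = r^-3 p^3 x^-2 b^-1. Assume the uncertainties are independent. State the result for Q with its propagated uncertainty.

Relative error in a monomial: (δQ/Q)² = Σ (nᵢ · δxᵢ/xᵢ)².
  (-3·δr/r)² = (-3×0.0680)² = 0.0416;  (3·δp/p)² = (3×0.0331)² = 0.00986;  (-2·δx/x)² = (-2×0.0348)² = 0.00484;  (-1·δb/b)² = (-1×0.0742)² = 0.00551
δQ/Q = √(0.0618) = 0.249
Q = 4.64e-07, so δQ = 0.249 × 4.64e-07 = 1.15e-07.

(4.64 ± 1.15) × 10^-7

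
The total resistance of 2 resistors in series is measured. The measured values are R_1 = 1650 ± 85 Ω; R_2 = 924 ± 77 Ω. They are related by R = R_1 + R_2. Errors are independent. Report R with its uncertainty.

R is a linear combination, so absolute uncertainties add in quadrature:
  (δR_1)² = 7220;  (δR_2)² = 5930
δR = √(13200) = 115 Ω
R = 2570 Ω.

2570 ± 115 Ω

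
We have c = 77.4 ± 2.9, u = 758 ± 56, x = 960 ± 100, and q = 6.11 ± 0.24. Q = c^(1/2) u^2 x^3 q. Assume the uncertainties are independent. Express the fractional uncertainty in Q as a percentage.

34.8%

Q is a product of powers, so relative uncertainties combine in quadrature:
  (½·δc/c)² = (0.5×0.0375)² = 0.000351;  (2·δu/u)² = (2×0.0739)² = 0.0218;  (3·δx/x)² = (3×0.104)² = 0.0977;  (1·δq/q)² = (1×0.0393)² = 0.00154
δQ/Q = √(0.121) = 0.348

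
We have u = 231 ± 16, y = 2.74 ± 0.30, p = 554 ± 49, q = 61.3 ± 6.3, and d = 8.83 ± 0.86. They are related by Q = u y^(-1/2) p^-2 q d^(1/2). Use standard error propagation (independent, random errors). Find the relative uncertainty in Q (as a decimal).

0.228

Q is a product of powers, so relative uncertainties combine in quadrature:
  (1·δu/u)² = (1×0.0693)² = 0.00480;  (−½·δy/y)² = (-0.5×0.109)² = 0.00300;  (-2·δp/p)² = (-2×0.0884)² = 0.0313;  (1·δq/q)² = (1×0.103)² = 0.0106;  (½·δd/d)² = (0.5×0.0974)² = 0.00237
δQ/Q = √(0.0520) = 0.228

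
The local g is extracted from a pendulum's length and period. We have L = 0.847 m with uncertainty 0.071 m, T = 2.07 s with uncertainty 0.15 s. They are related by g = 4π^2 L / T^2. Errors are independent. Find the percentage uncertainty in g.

16.7%

Since g is a product/quotient, work with relative uncertainties:
  (1·δL/L)² = (1×0.0838)² = 0.00703;  (-2·δT/T)² = (-2×0.0725)² = 0.0210
δg/g = √(0.0280) = 0.167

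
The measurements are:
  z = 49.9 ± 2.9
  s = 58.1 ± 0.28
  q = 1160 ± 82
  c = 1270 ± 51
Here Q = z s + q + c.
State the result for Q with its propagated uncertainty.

5330 ± 195

Let p = z·s = 2900. δp/p = √((1·δz/z)² + (1·δs/s)²) = √(0.00338 + 2.32e-05) = 0.0583, so δp = 169.
Q = p + q + c: δQ = √(δp² + δq² + δc²) = √(28600 + 6720 + 2600) = 195
Q = 5330.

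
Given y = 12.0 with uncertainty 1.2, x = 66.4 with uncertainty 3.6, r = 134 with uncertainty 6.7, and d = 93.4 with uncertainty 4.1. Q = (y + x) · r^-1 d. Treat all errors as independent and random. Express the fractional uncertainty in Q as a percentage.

Let u = y + x = 78.4. δu = √(δy² + δx²) = √(1.44 + 13.0) = 3.79, so δu/u = 0.0484.
Q is then a monomial in u, r, d:
δQ/Q = √((δu/u)² + (-1·δr/r)² + (1·δd/d)²) = √(0.00234 + 0.00250 + 0.00193) = 0.0823

8.23%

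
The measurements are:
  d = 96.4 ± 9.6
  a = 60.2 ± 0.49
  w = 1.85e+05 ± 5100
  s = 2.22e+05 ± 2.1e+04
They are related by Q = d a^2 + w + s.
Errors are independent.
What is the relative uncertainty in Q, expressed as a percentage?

Let p = d·a^2 = 3.49e+05. δp/p = √((1·δd/d)² + (2·δa/a)²) = √(0.00992 + 0.000265) = 0.101, so δp = 35300.
Q = p + w + s: δQ = √(δp² + δw² + δs²) = √(1.24e+09 + 2.6e+07 + 4.41e+08) = 41300
Q = 7.56e+05, so δQ/Q = 41300/7.56e+05 = 0.0547.

5.47%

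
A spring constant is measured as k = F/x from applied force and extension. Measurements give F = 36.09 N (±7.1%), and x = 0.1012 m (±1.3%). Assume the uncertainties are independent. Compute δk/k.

Relative error in a monomial: (δk/k)² = Σ (nᵢ · δxᵢ/xᵢ)².
  (1·δF/F)² = (1×0.0710)² = 0.00504;  (-1·δx/x)² = (-1×0.0130)² = 0.000169
δk/k = √(0.00521) = 0.0722

0.0722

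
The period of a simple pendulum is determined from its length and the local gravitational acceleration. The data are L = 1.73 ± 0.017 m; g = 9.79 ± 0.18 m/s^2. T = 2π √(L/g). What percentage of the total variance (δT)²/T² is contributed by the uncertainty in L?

22.2%

(δT/T)² = (½·δL/L)² + (−½·δg/g)²
  L term: (0.5×0.00983)² = 2.41e-05
  g term: (-0.5×0.0184)² = 8.45e-05
Total = 0.000109. Share from L = 2.41e-05/0.000109 = 0.222.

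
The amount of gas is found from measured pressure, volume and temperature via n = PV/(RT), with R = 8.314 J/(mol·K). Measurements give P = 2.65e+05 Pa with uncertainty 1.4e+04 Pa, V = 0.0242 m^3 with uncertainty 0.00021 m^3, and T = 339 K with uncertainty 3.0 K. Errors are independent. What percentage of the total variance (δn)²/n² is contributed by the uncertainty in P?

(δn/n)² = (1·δP/P)² + (1·δV/V)² + (-1·δT/T)²
  P term: (1×0.0528)² = 0.00279
  V term: (1×0.00868)² = 7.53e-05
  T term: (-1×0.00885)² = 7.83e-05
Total = 0.00294. Share from P = 0.00279/0.00294 = 0.948.

94.8%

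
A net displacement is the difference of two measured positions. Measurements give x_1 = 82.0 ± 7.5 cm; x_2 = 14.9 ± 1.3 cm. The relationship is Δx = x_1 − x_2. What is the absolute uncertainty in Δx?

7.61 cm

Absolute uncertainties add in quadrature for a linear combination:
  (δx_1)² = 56.2;  (δx_2)² = 1.69
δΔx = √(57.9) = 7.61 cm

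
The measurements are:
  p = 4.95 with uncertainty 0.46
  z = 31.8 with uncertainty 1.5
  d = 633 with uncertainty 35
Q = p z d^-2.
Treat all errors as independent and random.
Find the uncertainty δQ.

Since Q is a product/quotient, work with relative uncertainties:
  (1·δp/p)² = (1×0.0929)² = 0.00864;  (1·δz/z)² = (1×0.0472)² = 0.00222;  (-2·δd/d)² = (-2×0.0553)² = 0.0122
δQ/Q = √(0.0231) = 0.152
Q = 0.000393, so δQ = 0.152 × 0.000393 = 5.97e-05.

5.97e-05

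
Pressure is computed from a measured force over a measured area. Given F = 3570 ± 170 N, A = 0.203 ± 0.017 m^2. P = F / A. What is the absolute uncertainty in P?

1690 Pa

Each factor contributes (exponent × relative error)² to (δP/P)²:
  (1·δF/F)² = (1×0.0476)² = 0.00227;  (-1·δA/A)² = (-1×0.0837)² = 0.00701
δP/P = √(0.00928) = 0.0963
P = 17600 Pa, so δP = 0.0963 × 17600 = 1690 Pa.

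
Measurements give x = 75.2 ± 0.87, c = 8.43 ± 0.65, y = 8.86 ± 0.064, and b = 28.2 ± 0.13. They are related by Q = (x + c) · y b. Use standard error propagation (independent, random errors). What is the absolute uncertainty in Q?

Let u = x + c = 83.6. δu = √(δx² + δc²) = √(0.757 + 0.423) = 1.09, so δu/u = 0.0130.
Q is then a monomial in u, y, b:
δQ/Q = √((δu/u)² + (1·δy/y)² + (1·δb/b)²) = √(0.000169 + 5.22e-05 + 2.13e-05) = 0.0156
Q = 20900, so δQ = 0.0156 × 20900 = 325.

325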